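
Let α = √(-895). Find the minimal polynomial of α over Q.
m_α(x) = x^2 + 895

α satisfies α^2 + 895 = 0, so x^2 + 895 annihilates α. Since d = -895 is squarefree and ≠ 1, it is not a perfect square in Q, so x^2 + 895 has no rational root and is therefore irreducible over Q (a degree-2 polynomial over a field is irreducible iff it has no root). Hence m_α(x) = x^2 + 895.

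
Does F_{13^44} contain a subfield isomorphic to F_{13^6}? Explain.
No: F_{13^6} is not a subfield of F_{13^44}

F_{p^m} embeds in F_{p^n} iff m | n. Here 6 ∤ 44 (since 44 = 7·6 + 2 with remainder 2 ≠ 0), so F_{13^6} is not a subfield of F_{13^44}. Equivalently: if it were, the tower law would give 6 = [F_{13^6}:F_13] dividing [F_{13^44}:F_13] = 44, contradiction.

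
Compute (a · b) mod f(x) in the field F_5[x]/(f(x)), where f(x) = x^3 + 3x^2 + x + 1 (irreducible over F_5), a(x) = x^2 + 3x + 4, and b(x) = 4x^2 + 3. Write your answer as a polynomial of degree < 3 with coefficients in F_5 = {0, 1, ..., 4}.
a · b ≡ 2 (mod f(x))

Multiply in F_5[x]: a(x)·b(x) = (x^2 + 3x + 4)·(4x^2 + 3) = 4x^4 + 2x^3 + 4x^2 + 4x + 2. This has degree ≥ 3, so divide by f(x) over F_5: 4x^4 + 2x^3 + 4x^2 + 4x + 2 = (4x)·(x^3 + 3x^2 + x + 1) + (2). Hence a·b ≡ 2 (mod f). (F_5[x]/(f) is a field with 5^3 = 125 elements since f is irreducible of degree 3.)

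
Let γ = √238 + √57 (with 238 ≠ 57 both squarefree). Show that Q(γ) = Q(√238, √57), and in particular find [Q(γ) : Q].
[Q(γ) : Q] = 4 (equivalently, Q(γ) = Q(√238, √57))

Obviously Q(γ) ⊆ Q(√238, √57), and [Q(√238, √57):Q] = 4 (since 238, 57 are distinct squarefree integers > 1 with 13566 not a perfect square). To show equality we compute the minimal polynomial of γ. From γ = √238 + √57: γ^2 = 238 + 2√(13566) + 57 = 295 + 2√(13566), so γ^2 - 295 = 2√(13566); squaring, (γ^2 - 295)^2 = 4·13566, i.e. γ^4 - 590γ^2 + 87025 - 54264 = 0, i.e. γ^4 - 590γ^2 + 32761 = 0. So γ is a root of x^4 - 590x^2 + 32761. This polynomial is irreducible over Q: it has no rational root (each ±√238 ± √57 is irrational), and any factorization into two quadratics over Q would force √(13566) ∈ Q (pairing opposite roots) or √238, √57 ∈ Q (other pairings), all impossible. Hence [Q(γ):Q] = 4 = [Q(√238, √57):Q], so Q(γ) = Q(√238, √57).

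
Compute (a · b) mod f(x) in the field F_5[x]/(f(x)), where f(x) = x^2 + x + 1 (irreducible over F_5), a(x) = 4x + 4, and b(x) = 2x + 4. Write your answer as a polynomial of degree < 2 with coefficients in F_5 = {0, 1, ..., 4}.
a · b ≡ x + 3 (mod f(x))

Multiply in F_5[x]: a(x)·b(x) = (4x + 4)·(2x + 4) = 3x^2 + 4x + 1. This has degree ≥ 2, so divide by f(x) over F_5: 3x^2 + 4x + 1 = (3)·(x^2 + x + 1) + (x + 3). Hence a·b ≡ x + 3 (mod f). (F_5[x]/(f) is a field with 5^2 = 25 elements since f is irreducible of degree 2.)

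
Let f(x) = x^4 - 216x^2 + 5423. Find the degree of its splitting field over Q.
[K : Q] = 4

Solving the quadratic in x^2: x^2 = (216 ± √(216^2 - 4·5423))/2 = (216 ± √24964)/2 = (216 ± 158)/2, giving x^2 = 29 or x^2 = 187. So f(x) = (x^2 - 29)(x^2 - 187) and the roots of f are ±√29, ±√187. Hence the splitting field is K = Q(√29, √187). Since 29 and 187 are distinct squarefree integers > 1, their product 5423 is not a perfect square, so √187 ∉ Q(√29). By the tower law [K:Q] = [Q(√29,√187):Q(√29)] · [Q(√29):Q] = 2 · 2 = 4.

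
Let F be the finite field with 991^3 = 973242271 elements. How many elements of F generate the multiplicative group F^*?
There are φ(973242270) = 186001920 primitive elements

F_q^* is cyclic of order q - 1 = 973242270. A cyclic group of order m has exactly φ(m) generators. Here m = 973242270 = 2 · 3^3 · 5 · 7 · 11 · 13^2 · 277, so the number of primitive elements is φ(973242270) = 186001920.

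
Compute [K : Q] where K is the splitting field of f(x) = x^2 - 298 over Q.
[K : Q] = 2

f(x) = x^2 - 298 factors as (x - √298)(x + √298). The splitting field is K = Q(√298). Since 298 is squarefree and > 1, it is not a perfect square, so x^2 - 298 is irreducible over Q and [Q(√298) : Q] = 2. Hence [K : Q] = 2.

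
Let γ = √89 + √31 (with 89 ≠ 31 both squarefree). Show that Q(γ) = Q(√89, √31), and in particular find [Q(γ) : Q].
[Q(γ) : Q] = 4 (equivalently, Q(γ) = Q(√89, √31))

Obviously Q(γ) ⊆ Q(√89, √31), and [Q(√89, √31):Q] = 4 (since 89, 31 are distinct squarefree integers > 1 with 2759 not a perfect square). To show equality we compute the minimal polynomial of γ. From γ = √89 + √31: γ^2 = 89 + 2√(2759) + 31 = 120 + 2√(2759), so γ^2 - 120 = 2√(2759); squaring, (γ^2 - 120)^2 = 4·2759, i.e. γ^4 - 240γ^2 + 14400 - 11036 = 0, i.e. γ^4 - 240γ^2 + 3364 = 0. So γ is a root of x^4 - 240x^2 + 3364. This polynomial is irreducible over Q: it has no rational root (each ±√89 ± √31 is irrational), and any factorization into two quadratics over Q would force √(2759) ∈ Q (pairing opposite roots) or √89, √31 ∈ Q (other pairings), all impossible. Hence [Q(γ):Q] = 4 = [Q(√89, √31):Q], so Q(γ) = Q(√89, √31).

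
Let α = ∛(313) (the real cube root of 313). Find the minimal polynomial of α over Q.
m_α(x) = x^3 - 313

α satisfies α^3 = 313, so x^3 - 313 annihilates α. By the rational root test, a rational root p/q (in lowest terms) of x^3 - 313 would satisfy p^3 = 313 q^3, forcing q = 1 and p^3 = 313; but 313 is not a perfect cube, contradiction. A monic cubic over Q with no rational root is irreducible (any nontrivial factorization would include a linear factor). Hence x^3 - 313 is the minimal polynomial of α, and in particular [Q(α):Q] = 3.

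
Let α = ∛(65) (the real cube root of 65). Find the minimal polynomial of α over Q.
m_α(x) = x^3 - 65

α satisfies α^3 = 65, so x^3 - 65 annihilates α. By the rational root test, a rational root p/q (in lowest terms) of x^3 - 65 would satisfy p^3 = 65 q^3, forcing q = 1 and p^3 = 65; but 65 is not a perfect cube, contradiction. A monic cubic over Q with no rational root is irreducible (any nontrivial factorization would include a linear factor). Hence x^3 - 65 is the minimal polynomial of α, and in particular [Q(α):Q] = 3.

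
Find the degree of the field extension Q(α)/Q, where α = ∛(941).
[Q(α):Q] = 3

The minimal polynomial of α is x^3 - 941, irreducible over Q since 941 is not a perfect cube (so x^3 - 941 has no rational root). Hence [Q(α):Q] = deg(m_α) = 3.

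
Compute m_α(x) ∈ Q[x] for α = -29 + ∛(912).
m_α(x) = x^3 + 87x^2 + 2523x + 23477

Set β = α + 29 = ∛(912), so β^3 = 912. Then (α + 29)^3 - 912 = 0, i.e. α is a root of g(x) = (x + 29)^3 - 912 = x^3 + 87x^2 + 2523x + 23477. Since g(x) = h(x + 29) where h(x) = x^3 - 912, and h is irreducible over Q (because 912 is not a perfect cube, so h has no rational root, and a monic cubic with no rational root is irreducible), g is also irreducible (irreducibility is preserved under the substitution x → x + 29). Hence m_α(x) = x^3 + 87x^2 + 2523x + 23477.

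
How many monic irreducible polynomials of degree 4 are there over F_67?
There are 5036658 monic irreducible polynomials of degree 4 over F_67

Each element of F_{67^4} that lies in no proper subfield is a root of exactly one monic irreducible of degree 4 over F_67, and each such polynomial has 4 distinct roots in F_{67^4}. By Möbius inversion the count is N_67(4) = (1/4) Σ_{d|4} μ(4/d) · 67^d = (1/4)(μ(4)·67^1 + μ(2)·67^2 + μ(1)·67^4) = 20146632/4 = 5036658.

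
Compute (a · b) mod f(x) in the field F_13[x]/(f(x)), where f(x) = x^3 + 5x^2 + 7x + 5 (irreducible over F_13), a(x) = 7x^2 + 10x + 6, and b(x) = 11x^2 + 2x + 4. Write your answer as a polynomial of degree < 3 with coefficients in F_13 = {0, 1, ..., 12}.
a · b ≡ 9x^2 + 12x + 3 (mod f(x))

Multiply in F_13[x]: a(x)·b(x) = (7x^2 + 10x + 6)·(11x^2 + 2x + 4) = 12x^4 + 7x^3 + 10x^2 + 11. This has degree ≥ 3, so divide by f(x) over F_13: 12x^4 + 7x^3 + 10x^2 + 11 = (12x + 12)·(x^3 + 5x^2 + 7x + 5) + (9x^2 + 12x + 3). Hence a·b ≡ 9x^2 + 12x + 3 (mod f). (F_13[x]/(f) is a field with 13^3 = 2197 elements since f is irreducible of degree 3.)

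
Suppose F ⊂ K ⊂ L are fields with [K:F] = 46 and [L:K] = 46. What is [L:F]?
[L:F] = 2116

The tower law says that for any tower of field extensions F ⊂ K ⊂ L with finite degrees, [L:F] = [L:K] · [K:F]. Here this gives [L:F] = 46 · 46 = 2116.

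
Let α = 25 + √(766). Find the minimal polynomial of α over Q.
m_α(x) = x^2 - 50x - 141

From α - 25 = √(766), squaring gives (α - 25)^2 = 766, i.e. α^2 - 50α + 625 = 766, so α^2 - 50α - 141 = 0. The discriminant of x^2 - 50x - 141 is (-50)^2 - 4·(-141) = 2500 + 564 = 3064, and 4·(766) is not a perfect square in Q since 766 is squarefree and ≠ 1. Hence x^2 - 50x - 141 is irreducible over Q and is the minimal polynomial of α.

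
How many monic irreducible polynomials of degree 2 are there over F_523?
There are 136503 monic irreducible polynomials of degree 2 over F_523

Each element of F_{523^2} that lies in no proper subfield is a root of exactly one monic irreducible of degree 2 over F_523, and each such polynomial has 2 distinct roots in F_{523^2}. By Möbius inversion the count is N_523(2) = (1/2) Σ_{d|2} μ(2/d) · 523^d = (1/2)(μ(2)·523^1 + μ(1)·523^2) = 273006/2 = 136503.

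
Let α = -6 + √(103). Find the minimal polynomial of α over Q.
m_α(x) = x^2 + 12x - 67

From α + 6 = √(103), squaring gives (α + 6)^2 = 103, i.e. α^2 + 12α + 36 = 103, so α^2 + 12α - 67 = 0. The discriminant of x^2 + 12x - 67 is (12)^2 - 4·(-67) = 144 + 268 = 412, and 4·(103) is not a perfect square in Q since 103 is squarefree and ≠ 1. Hence x^2 + 12x - 67 is irreducible over Q and is the minimal polynomial of α.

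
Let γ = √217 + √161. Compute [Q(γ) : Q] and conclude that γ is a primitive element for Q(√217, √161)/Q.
[Q(γ) : Q] = 4 (equivalently, Q(γ) = Q(√217, √161))

Obviously Q(γ) ⊆ Q(√217, √161), and [Q(√217, √161):Q] = 4 (since 217, 161 are distinct squarefree integers > 1 with 34937 not a perfect square). To show equality we compute the minimal polynomial of γ. From γ = √217 + √161: γ^2 = 217 + 2√(34937) + 161 = 378 + 2√(34937), so γ^2 - 378 = 2√(34937); squaring, (γ^2 - 378)^2 = 4·34937, i.e. γ^4 - 756γ^2 + 142884 - 139748 = 0, i.e. γ^4 - 756γ^2 + 3136 = 0. So γ is a root of x^4 - 756x^2 + 3136. This polynomial is irreducible over Q: it has no rational root (each ±√217 ± √161 is irrational), and any factorization into two quadratics over Q would force √(34937) ∈ Q (pairing opposite roots) or √217, √161 ∈ Q (other pairings), all impossible. Hence [Q(γ):Q] = 4 = [Q(√217, √161):Q], so Q(γ) = Q(√217, √161).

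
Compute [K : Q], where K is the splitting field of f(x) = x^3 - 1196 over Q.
[K : Q] = 6

The roots of x^3 - 1196 are ∛1196, ω∛1196, ω^2∛1196 where ω = e^(2πi/3) is a primitive cube root of unity, so K = Q(∛1196, ω). Now [Q(∛1196):Q] = 3 (since 1196 is not a perfect cube, x^3 - 1196 is irreducible) and [Q(ω):Q] = 2. Both 2 and 3 divide [K:Q], and [K:Q] ≤ 3·2 = 6, so [K:Q] = 6. (Equivalently: Q(∛1196) ⊂ R but ω ∉ R, so [K : Q(∛1196)] = 2.)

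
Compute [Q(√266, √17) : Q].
[Q(√266, √17) : Q] = 4

[Q(√266):Q] = 2 (min poly x^2 - 266, irreducible since 266 is squarefree > 1). For the top step, suppose √17 ∈ Q(√266), say √17 = c + d√266 with c, d ∈ Q. Squaring: 17 = c^2 + 266d^2 + 2cd√266. Since √266 ∉ Q this forces 2cd = 0. If d = 0 then √17 = c ∈ Q, contradicting 17 squarefree > 1. If c = 0 then 17 = 266d^2, so 266·17 = (266d)^2 is a perfect square in Q — but 266·17 = 4522 is not a perfect square (since 266 and 17 are distinct squarefree integers). Contradiction. Hence √17 ∉ Q(√266), so x^2 - 17 stays irreducible over Q(√266) and [Q(√266, √17) : Q(√266)] = 2. By the tower law, [Q(√266, √17) : Q] = 2 · 2 = 4.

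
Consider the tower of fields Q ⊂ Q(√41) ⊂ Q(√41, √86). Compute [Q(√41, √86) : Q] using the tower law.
[Q(√41, √86) : Q] = 4

[Q(√41):Q] = 2 (min poly x^2 - 41, irreducible since 41 is squarefree > 1). For the top step, suppose √86 ∈ Q(√41), say √86 = c + d√41 with c, d ∈ Q. Squaring: 86 = c^2 + 41d^2 + 2cd√41. Since √41 ∉ Q this forces 2cd = 0. If d = 0 then √86 = c ∈ Q, contradicting 86 squarefree > 1. If c = 0 then 86 = 41d^2, so 41·86 = (41d)^2 is a perfect square in Q — but 41·86 = 3526 is not a perfect square (since 41 and 86 are distinct squarefree integers). Contradiction. Hence √86 ∉ Q(√41), so x^2 - 86 stays irreducible over Q(√41) and [Q(√41, √86) : Q(√41)] = 2. By the tower law, [Q(√41, √86) : Q] = 2 · 2 = 4.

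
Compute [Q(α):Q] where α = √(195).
[Q(α):Q] = 2

[Q(α):Q] equals the degree of the minimal polynomial of α. Here α^2 = 195 and x^2 - 195 is irreducible (d = 195 is squarefree, ≠ 1, hence not a square), so deg(m_α) = 2. Thus [Q(α):Q] = 2.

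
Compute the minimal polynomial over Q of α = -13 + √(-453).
m_α(x) = x^2 + 26x + 622

From α + 13 = √(-453), squaring gives (α + 13)^2 = -453, i.e. α^2 + 26α + 169 = -453, so α^2 + 26α + 622 = 0. The discriminant of x^2 + 26x + 622 is (26)^2 - 4·(622) = 676 - 2488 = -1812, and 4·(-453) is not a perfect square in Q since -453 is squarefree and ≠ 1. Hence x^2 + 26x + 622 is irreducible over Q and is the minimal polynomial of α.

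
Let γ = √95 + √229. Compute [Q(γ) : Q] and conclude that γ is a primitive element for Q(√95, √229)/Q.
[Q(γ) : Q] = 4 (equivalently, Q(γ) = Q(√95, √229))

Obviously Q(γ) ⊆ Q(√95, √229), and [Q(√95, √229):Q] = 4 (since 95, 229 are distinct squarefree integers > 1 with 21755 not a perfect square). To show equality we compute the minimal polynomial of γ. From γ = √95 + √229: γ^2 = 95 + 2√(21755) + 229 = 324 + 2√(21755), so γ^2 - 324 = 2√(21755); squaring, (γ^2 - 324)^2 = 4·21755, i.e. γ^4 - 648γ^2 + 104976 - 87020 = 0, i.e. γ^4 - 648γ^2 + 17956 = 0. So γ is a root of x^4 - 648x^2 + 17956. This polynomial is irreducible over Q: it has no rational root (each ±√95 ± √229 is irrational), and any factorization into two quadratics over Q would force √(21755) ∈ Q (pairing opposite roots) or √95, √229 ∈ Q (other pairings), all impossible. Hence [Q(γ):Q] = 4 = [Q(√95, √229):Q], so Q(γ) = Q(√95, √229).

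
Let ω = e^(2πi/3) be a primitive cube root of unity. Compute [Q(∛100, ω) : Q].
[Q(∛100, ω) : Q] = 6

[Q(∛100):Q] = 3 (min poly x^3 - 100, irreducible since 100 is not a perfect cube). [Q(ω):Q] = 2 (min poly x^2 + x + 1). Since Q(∛100) ⊂ R and ω ∉ R, we have ω ∉ Q(∛100), so x^2 + x + 1 remains irreducible over Q(∛100) and [Q(∛100, ω) : Q(∛100)] = 2. By the tower law, [Q(∛100, ω) : Q] = 3 · 2 = 6. (In fact Q(∛100, ω) is the splitting field of x^3 - 100 over Q.)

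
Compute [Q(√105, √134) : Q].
[Q(√105, √134) : Q] = 4

[Q(√105):Q] = 2 (min poly x^2 - 105, irreducible since 105 is squarefree > 1). For the top step, suppose √134 ∈ Q(√105), say √134 = c + d√105 with c, d ∈ Q. Squaring: 134 = c^2 + 105d^2 + 2cd√105. Since √105 ∉ Q this forces 2cd = 0. If d = 0 then √134 = c ∈ Q, contradicting 134 squarefree > 1. If c = 0 then 134 = 105d^2, so 105·134 = (105d)^2 is a perfect square in Q — but 105·134 = 14070 is not a perfect square (since 105 and 134 are distinct squarefree integers). Contradiction. Hence √134 ∉ Q(√105), so x^2 - 134 stays irreducible over Q(√105) and [Q(√105, √134) : Q(√105)] = 2. By the tower law, [Q(√105, √134) : Q] = 2 · 2 = 4.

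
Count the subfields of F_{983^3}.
F_{983^3} has 2 subfields

The subfields of F_{p^n} are exactly the fields F_{p^d} for d | n (each is the fixed field of the unique index-d subgroup of Gal(F_{p^n}/F_p) ≅ Z/nZ). The divisors of n = 3 are {1, 3}, giving 2 subfields: F_{983^1}, F_{983^3}.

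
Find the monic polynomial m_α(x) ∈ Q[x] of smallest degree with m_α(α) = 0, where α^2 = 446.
m_α(x) = x^2 - 446

α satisfies α^2 - 446 = 0, so x^2 - 446 annihilates α. Since d = 446 is squarefree and ≠ 1, it is not a perfect square in Q, so x^2 - 446 has no rational root and is therefore irreducible over Q (a degree-2 polynomial over a field is irreducible iff it has no root). Hence m_α(x) = x^2 - 446.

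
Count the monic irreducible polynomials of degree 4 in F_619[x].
There are 36702992190 monic irreducible polynomials of degree 4 over F_619

Each element of F_{619^4} that lies in no proper subfield is a root of exactly one monic irreducible of degree 4 over F_619, and each such polynomial has 4 distinct roots in F_{619^4}. By Möbius inversion the count is N_619(4) = (1/4) Σ_{d|4} μ(4/d) · 619^d = (1/4)(μ(4)·619^1 + μ(2)·619^2 + μ(1)·619^4) = 146811968760/4 = 36702992190.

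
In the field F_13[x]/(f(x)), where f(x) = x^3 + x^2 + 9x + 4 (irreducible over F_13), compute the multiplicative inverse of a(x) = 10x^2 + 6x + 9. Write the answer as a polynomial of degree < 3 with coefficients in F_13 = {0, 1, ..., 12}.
a(x)^(-1) ≡ 11x^2 + 11x + 2 (mod f(x))

Since f is irreducible over F_13, F_13[x]/(f) is a field and a(x) ≠ 0 has an inverse. Apply the extended Euclidean algorithm to f(x) and a(x) in F_13[x]: f(x) = (4x + 12)·a(x) + (5x);  a(x) = (2x + 9)·(5x) + (9). The last nonzero remainder is the constant 9 = gcd(f, a) in F_13. Back-substituting through the division chain expresses 9 = s(x)·a(x) + t(x)·f(x) with s(x) ≡ 8x^2 + 8x + 5 (mod f), so (8x^2 + 8x + 5)·a(x) ≡ 9 (mod f). Multiplying by 9^(-1) ≡ 3 in F_13 gives a(x)^(-1) ≡ 3·(8x^2 + 8x + 5) ≡ 11x^2 + 11x + 2 (mod f). Check: (10x^2 + 6x + 9)·(11x^2 + 11x + 2) = 6x^4 + 7x^3 + 3x^2 + 7x + 5 ≡ 1 (mod x^3 + x^2 + 9x + 4).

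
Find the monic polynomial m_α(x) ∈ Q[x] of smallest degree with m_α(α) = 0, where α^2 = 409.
m_α(x) = x^2 - 409

α satisfies α^2 - 409 = 0, so x^2 - 409 annihilates α. Since d = 409 is squarefree and ≠ 1, it is not a perfect square in Q, so x^2 - 409 has no rational root and is therefore irreducible over Q (a degree-2 polynomial over a field is irreducible iff it has no root). Hence m_α(x) = x^2 - 409.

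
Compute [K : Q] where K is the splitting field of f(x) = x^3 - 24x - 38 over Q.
[K : Q] = 6

By the rational root test, any rational root of the monic integer polynomial f(x) = x^3 - 24x - 38 must be an integer dividing the constant term -38, i.e. one of ±{1, 2, 19, 38}. Evaluating: f(1) = -61, f(-1) = -15, f(2) = -78, f(-2) = 2, f(19) = 6365, f(-19) = -6441, f(38) = 53922, f(-38) = -53998; none is 0, so f has no rational root and is therefore irreducible over Q (a cubic with no linear factor over a field is irreducible). For an irreducible cubic, the Galois group is A_3 or S_3 according as the discriminant disc(f) = -4a^3 - 27b^2 = -4·(-24)^3 - 27·(-38)^2 = 16308 is or is not a square in Q. Here disc(f) = 16308 is not a perfect square in Q, so the Galois group of f over Q is not contained in A_3 and must be all of S_3. The splitting field has degree |S_3| = 6 over Q, so [K : Q] = 6.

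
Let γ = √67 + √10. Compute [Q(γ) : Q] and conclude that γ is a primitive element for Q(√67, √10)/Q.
[Q(γ) : Q] = 4 (equivalently, Q(γ) = Q(√67, √10))

Obviously Q(γ) ⊆ Q(√67, √10), and [Q(√67, √10):Q] = 4 (since 67, 10 are distinct squarefree integers > 1 with 670 not a perfect square). To show equality we compute the minimal polynomial of γ. From γ = √67 + √10: γ^2 = 67 + 2√(670) + 10 = 77 + 2√(670), so γ^2 - 77 = 2√(670); squaring, (γ^2 - 77)^2 = 4·670, i.e. γ^4 - 154γ^2 + 5929 - 2680 = 0, i.e. γ^4 - 154γ^2 + 3249 = 0. So γ is a root of x^4 - 154x^2 + 3249. This polynomial is irreducible over Q: it has no rational root (each ±√67 ± √10 is irrational), and any factorization into two quadratics over Q would force √(670) ∈ Q (pairing opposite roots) or √67, √10 ∈ Q (other pairings), all impossible. Hence [Q(γ):Q] = 4 = [Q(√67, √10):Q], so Q(γ) = Q(√67, √10).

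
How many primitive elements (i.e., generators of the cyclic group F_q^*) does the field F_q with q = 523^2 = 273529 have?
There are φ(273528) = 87360 primitive elements

F_q^* is cyclic of order q - 1 = 273528. A cyclic group of order m has exactly φ(m) generators. Here m = 273528 = 2^3 · 3^2 · 29 · 131, so the number of primitive elements is φ(273528) = 87360.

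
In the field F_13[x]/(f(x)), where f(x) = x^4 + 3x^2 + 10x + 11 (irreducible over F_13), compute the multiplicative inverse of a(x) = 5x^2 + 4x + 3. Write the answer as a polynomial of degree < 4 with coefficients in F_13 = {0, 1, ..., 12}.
a(x)^(-1) ≡ 5x^3 + 10x^2 + 4x + 10 (mod f(x))

Since f is irreducible over F_13, F_13[x]/(f) is a field and a(x) ≠ 0 has an inverse. Apply the extended Euclidean algorithm to f(x) and a(x) in F_13[x]: f(x) = (8x^2 + 4x + 3)·a(x) + (12x + 2);  a(x) = (8x + 12)·(12x + 2) + (5). The last nonzero remainder is the constant 5 = gcd(f, a) in F_13. Back-substituting through the division chain expresses 5 = s(x)·a(x) + t(x)·f(x) with s(x) ≡ 12x^3 + 11x^2 + 7x + 11 (mod f), so (12x^3 + 11x^2 + 7x + 11)·a(x) ≡ 5 (mod f). Multiplying by 5^(-1) ≡ 8 in F_13 gives a(x)^(-1) ≡ 8·(12x^3 + 11x^2 + 7x + 11) ≡ 5x^3 + 10x^2 + 4x + 10 (mod f). Check: (5x^2 + 4x + 3)·(5x^3 + 10x^2 + 4x + 10) = 12x^5 + 5x^4 + 10x^3 + 5x^2 + 4 ≡ 1 (mod x^4 + 3x^2 + 10x + 11).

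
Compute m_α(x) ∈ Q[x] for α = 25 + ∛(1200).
m_α(x) = x^3 - 75x^2 + 1875x - 16825

Set β = α - 25 = ∛(1200), so β^3 = 1200. Then (α - 25)^3 - 1200 = 0, i.e. α is a root of g(x) = (x - 25)^3 - 1200 = x^3 - 75x^2 + 1875x - 16825. Since g(x) = h(x - 25) where h(x) = x^3 - 1200, and h is irreducible over Q (because 1200 is not a perfect cube, so h has no rational root, and a monic cubic with no rational root is irreducible), g is also irreducible (irreducibility is preserved under the substitution x → x - 25). Hence m_α(x) = x^3 - 75x^2 + 1875x - 16825.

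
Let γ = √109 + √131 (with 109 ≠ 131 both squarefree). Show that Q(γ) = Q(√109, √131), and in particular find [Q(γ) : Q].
[Q(γ) : Q] = 4 (equivalently, Q(γ) = Q(√109, √131))

Obviously Q(γ) ⊆ Q(√109, √131), and [Q(√109, √131):Q] = 4 (since 109, 131 are distinct squarefree integers > 1 with 14279 not a perfect square). To show equality we compute the minimal polynomial of γ. From γ = √109 + √131: γ^2 = 109 + 2√(14279) + 131 = 240 + 2√(14279), so γ^2 - 240 = 2√(14279); squaring, (γ^2 - 240)^2 = 4·14279, i.e. γ^4 - 480γ^2 + 57600 - 57116 = 0, i.e. γ^4 - 480γ^2 + 484 = 0. So γ is a root of x^4 - 480x^2 + 484. This polynomial is irreducible over Q: it has no rational root (each ±√109 ± √131 is irrational), and any factorization into two quadratics over Q would force √(14279) ∈ Q (pairing opposite roots) or √109, √131 ∈ Q (other pairings), all impossible. Hence [Q(γ):Q] = 4 = [Q(√109, √131):Q], so Q(γ) = Q(√109, √131).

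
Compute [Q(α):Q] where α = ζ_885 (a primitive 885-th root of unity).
[Q(α):Q] = 464

The minimal polynomial of ζ_885 over Q is the 885-th cyclotomic polynomial Φ_885(x), which is irreducible over Q and has degree φ(885) = 464. Hence [Q(α):Q] = φ(885) = 464.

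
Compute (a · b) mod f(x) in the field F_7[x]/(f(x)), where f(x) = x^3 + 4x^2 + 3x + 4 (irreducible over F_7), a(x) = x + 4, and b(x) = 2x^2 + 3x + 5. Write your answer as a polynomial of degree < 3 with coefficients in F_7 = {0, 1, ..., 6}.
a · b ≡ 3x^2 + 4x + 5 (mod f(x))

Multiply in F_7[x]: a(x)·b(x) = (x + 4)·(2x^2 + 3x + 5) = 2x^3 + 4x^2 + 3x + 6. This has degree ≥ 3, so divide by f(x) over F_7: 2x^3 + 4x^2 + 3x + 6 = (2)·(x^3 + 4x^2 + 3x + 4) + (3x^2 + 4x + 5). Hence a·b ≡ 3x^2 + 4x + 5 (mod f). (F_7[x]/(f) is a field with 7^3 = 343 elements since f is irreducible of degree 3.)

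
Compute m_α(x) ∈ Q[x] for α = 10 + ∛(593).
m_α(x) = x^3 - 30x^2 + 300x - 1593

Set β = α - 10 = ∛(593), so β^3 = 593. Then (α - 10)^3 - 593 = 0, i.e. α is a root of g(x) = (x - 10)^3 - 593 = x^3 - 30x^2 + 300x - 1593. Since g(x) = h(x - 10) where h(x) = x^3 - 593, and h is irreducible over Q (because 593 is not a perfect cube, so h has no rational root, and a monic cubic with no rational root is irreducible), g is also irreducible (irreducibility is preserved under the substitution x → x - 10). Hence m_α(x) = x^3 - 30x^2 + 300x - 1593.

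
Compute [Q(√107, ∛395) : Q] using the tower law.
[Q(√107, ∛395) : Q] = 6

Let L = Q(√107, ∛395). Since Q(√107) ⊂ L and [Q(√107):Q] = 2, the tower law gives 2 | [L:Q]. Likewise Q(∛395) ⊂ L with [Q(∛395):Q] = 3 (because 395 is not a perfect cube), so 3 | [L:Q]. As gcd(2,3) = 1, [L:Q] is divisible by 6. Conversely L is generated over Q by √107 and ∛395, so [L:Q] ≤ 2·3 = 6. Therefore [Q(√107, ∛395) : Q] = 6.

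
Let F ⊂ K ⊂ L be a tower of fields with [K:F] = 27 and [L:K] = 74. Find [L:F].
[L:F] = 1998

The tower law says that for any tower of field extensions F ⊂ K ⊂ L with finite degrees, [L:F] = [L:K] · [K:F]. Here this gives [L:F] = 74 · 27 = 1998.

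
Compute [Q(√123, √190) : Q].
[Q(√123, √190) : Q] = 4

[Q(√123):Q] = 2 (min poly x^2 - 123, irreducible since 123 is squarefree > 1). For the top step, suppose √190 ∈ Q(√123), say √190 = c + d√123 with c, d ∈ Q. Squaring: 190 = c^2 + 123d^2 + 2cd√123. Since √123 ∉ Q this forces 2cd = 0. If d = 0 then √190 = c ∈ Q, contradicting 190 squarefree > 1. If c = 0 then 190 = 123d^2, so 123·190 = (123d)^2 is a perfect square in Q — but 123·190 = 23370 is not a perfect square (since 123 and 190 are distinct squarefree integers). Contradiction. Hence √190 ∉ Q(√123), so x^2 - 190 stays irreducible over Q(√123) and [Q(√123, √190) : Q(√123)] = 2. By the tower law, [Q(√123, √190) : Q] = 2 · 2 = 4.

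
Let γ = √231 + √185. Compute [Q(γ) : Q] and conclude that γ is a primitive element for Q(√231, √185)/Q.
[Q(γ) : Q] = 4 (equivalently, Q(γ) = Q(√231, √185))

Obviously Q(γ) ⊆ Q(√231, √185), and [Q(√231, √185):Q] = 4 (since 231, 185 are distinct squarefree integers > 1 with 42735 not a perfect square). To show equality we compute the minimal polynomial of γ. From γ = √231 + √185: γ^2 = 231 + 2√(42735) + 185 = 416 + 2√(42735), so γ^2 - 416 = 2√(42735); squaring, (γ^2 - 416)^2 = 4·42735, i.e. γ^4 - 832γ^2 + 173056 - 170940 = 0, i.e. γ^4 - 832γ^2 + 2116 = 0. So γ is a root of x^4 - 832x^2 + 2116. This polynomial is irreducible over Q: it has no rational root (each ±√231 ± √185 is irrational), and any factorization into two quadratics over Q would force √(42735) ∈ Q (pairing opposite roots) or √231, √185 ∈ Q (other pairings), all impossible. Hence [Q(γ):Q] = 4 = [Q(√231, √185):Q], so Q(γ) = Q(√231, √185).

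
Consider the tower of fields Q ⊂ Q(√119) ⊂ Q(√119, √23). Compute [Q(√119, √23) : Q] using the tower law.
[Q(√119, √23) : Q] = 4

[Q(√119):Q] = 2 (min poly x^2 - 119, irreducible since 119 is squarefree > 1). For the top step, suppose √23 ∈ Q(√119), say √23 = c + d√119 with c, d ∈ Q. Squaring: 23 = c^2 + 119d^2 + 2cd√119. Since √119 ∉ Q this forces 2cd = 0. If d = 0 then √23 = c ∈ Q, contradicting 23 squarefree > 1. If c = 0 then 23 = 119d^2, so 119·23 = (119d)^2 is a perfect square in Q — but 119·23 = 2737 is not a perfect square (since 119 and 23 are distinct squarefree integers). Contradiction. Hence √23 ∉ Q(√119), so x^2 - 23 stays irreducible over Q(√119) and [Q(√119, √23) : Q(√119)] = 2. By the tower law, [Q(√119, √23) : Q] = 2 · 2 = 4.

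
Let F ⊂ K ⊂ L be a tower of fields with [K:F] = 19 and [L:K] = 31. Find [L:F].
[L:F] = 589

The tower law says that for any tower of field extensions F ⊂ K ⊂ L with finite degrees, [L:F] = [L:K] · [K:F]. Here this gives [L:F] = 31 · 19 = 589.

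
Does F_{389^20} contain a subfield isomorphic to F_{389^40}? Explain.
No: F_{389^40} is not a subfield of F_{389^20}

F_{p^m} embeds in F_{p^n} iff m | n. Here 40 ∤ 20 (since 20 = 0·40 + 20 with remainder 20 ≠ 0), so F_{389^40} is not a subfield of F_{389^20}. Equivalently: if it were, the tower law would give 40 = [F_{389^40}:F_389] dividing [F_{389^20}:F_389] = 20, contradiction.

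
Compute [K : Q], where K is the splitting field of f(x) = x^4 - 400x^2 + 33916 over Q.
[K : Q] = 4

Solving the quadratic in x^2: x^2 = (400 ± √(400^2 - 4·33916))/2 = (400 ± √24336)/2 = (400 ± 156)/2, giving x^2 = 122 or x^2 = 278. So f(x) = (x^2 - 122)(x^2 - 278) and the roots of f are ±√122, ±√278. Hence the splitting field is K = Q(√122, √278). Since 122 and 278 are distinct squarefree integers > 1, their product 33916 is not a perfect square, so √278 ∉ Q(√122). By the tower law [K:Q] = [Q(√122,√278):Q(√122)] · [Q(√122):Q] = 2 · 2 = 4.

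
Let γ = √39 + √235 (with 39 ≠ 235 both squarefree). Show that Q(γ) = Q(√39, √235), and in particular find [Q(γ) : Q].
[Q(γ) : Q] = 4 (equivalently, Q(γ) = Q(√39, √235))

Obviously Q(γ) ⊆ Q(√39, √235), and [Q(√39, √235):Q] = 4 (since 39, 235 are distinct squarefree integers > 1 with 9165 not a perfect square). To show equality we compute the minimal polynomial of γ. From γ = √39 + √235: γ^2 = 39 + 2√(9165) + 235 = 274 + 2√(9165), so γ^2 - 274 = 2√(9165); squaring, (γ^2 - 274)^2 = 4·9165, i.e. γ^4 - 548γ^2 + 75076 - 36660 = 0, i.e. γ^4 - 548γ^2 + 38416 = 0. So γ is a root of x^4 - 548x^2 + 38416. This polynomial is irreducible over Q: it has no rational root (each ±√39 ± √235 is irrational), and any factorization into two quadratics over Q would force √(9165) ∈ Q (pairing opposite roots) or √39, √235 ∈ Q (other pairings), all impossible. Hence [Q(γ):Q] = 4 = [Q(√39, √235):Q], so Q(γ) = Q(√39, √235).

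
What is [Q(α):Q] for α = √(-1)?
[Q(α):Q] = 2

[Q(α):Q] equals the degree of the minimal polynomial of α. Here α^2 = -1 and x^2 + 1 is irreducible (d = -1 is squarefree, ≠ 1, hence not a square), so deg(m_α) = 2. Thus [Q(α):Q] = 2.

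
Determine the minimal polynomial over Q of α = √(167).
m_α(x) = x^2 - 167

α satisfies α^2 - 167 = 0, so x^2 - 167 annihilates α. Since d = 167 is squarefree and ≠ 1, it is not a perfect square in Q, so x^2 - 167 has no rational root and is therefore irreducible over Q (a degree-2 polynomial over a field is irreducible iff it has no root). Hence m_α(x) = x^2 - 167.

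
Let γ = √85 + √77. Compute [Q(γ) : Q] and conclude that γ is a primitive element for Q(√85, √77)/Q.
[Q(γ) : Q] = 4 (equivalently, Q(γ) = Q(√85, √77))

Obviously Q(γ) ⊆ Q(√85, √77), and [Q(√85, √77):Q] = 4 (since 85, 77 are distinct squarefree integers > 1 with 6545 not a perfect square). To show equality we compute the minimal polynomial of γ. From γ = √85 + √77: γ^2 = 85 + 2√(6545) + 77 = 162 + 2√(6545), so γ^2 - 162 = 2√(6545); squaring, (γ^2 - 162)^2 = 4·6545, i.e. γ^4 - 324γ^2 + 26244 - 26180 = 0, i.e. γ^4 - 324γ^2 + 64 = 0. So γ is a root of x^4 - 324x^2 + 64. This polynomial is irreducible over Q: it has no rational root (each ±√85 ± √77 is irrational), and any factorization into two quadratics over Q would force √(6545) ∈ Q (pairing opposite roots) or √85, √77 ∈ Q (other pairings), all impossible. Hence [Q(γ):Q] = 4 = [Q(√85, √77):Q], so Q(γ) = Q(√85, √77).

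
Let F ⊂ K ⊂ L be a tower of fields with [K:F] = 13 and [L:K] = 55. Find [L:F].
[L:F] = 715

The tower law says that for any tower of field extensions F ⊂ K ⊂ L with finite degrees, [L:F] = [L:K] · [K:F]. Here this gives [L:F] = 55 · 13 = 715.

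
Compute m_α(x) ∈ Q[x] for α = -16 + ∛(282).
m_α(x) = x^3 + 48x^2 + 768x + 3814

Set β = α + 16 = ∛(282), so β^3 = 282. Then (α + 16)^3 - 282 = 0, i.e. α is a root of g(x) = (x + 16)^3 - 282 = x^3 + 48x^2 + 768x + 3814. Since g(x) = h(x + 16) where h(x) = x^3 - 282, and h is irreducible over Q (because 282 is not a perfect cube, so h has no rational root, and a monic cubic with no rational root is irreducible), g is also irreducible (irreducibility is preserved under the substitution x → x + 16). Hence m_α(x) = x^3 + 48x^2 + 768x + 3814.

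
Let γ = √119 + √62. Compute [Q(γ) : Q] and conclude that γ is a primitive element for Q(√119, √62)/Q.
[Q(γ) : Q] = 4 (equivalently, Q(γ) = Q(√119, √62))

Obviously Q(γ) ⊆ Q(√119, √62), and [Q(√119, √62):Q] = 4 (since 119, 62 are distinct squarefree integers > 1 with 7378 not a perfect square). To show equality we compute the minimal polynomial of γ. From γ = √119 + √62: γ^2 = 119 + 2√(7378) + 62 = 181 + 2√(7378), so γ^2 - 181 = 2√(7378); squaring, (γ^2 - 181)^2 = 4·7378, i.e. γ^4 - 362γ^2 + 32761 - 29512 = 0, i.e. γ^4 - 362γ^2 + 3249 = 0. So γ is a root of x^4 - 362x^2 + 3249. This polynomial is irreducible over Q: it has no rational root (each ±√119 ± √62 is irrational), and any factorization into two quadratics over Q would force √(7378) ∈ Q (pairing opposite roots) or √119, √62 ∈ Q (other pairings), all impossible. Hence [Q(γ):Q] = 4 = [Q(√119, √62):Q], so Q(γ) = Q(√119, √62).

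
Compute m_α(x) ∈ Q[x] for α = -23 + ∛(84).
m_α(x) = x^3 + 69x^2 + 1587x + 12083

Set β = α + 23 = ∛(84), so β^3 = 84. Then (α + 23)^3 - 84 = 0, i.e. α is a root of g(x) = (x + 23)^3 - 84 = x^3 + 69x^2 + 1587x + 12083. Since g(x) = h(x + 23) where h(x) = x^3 - 84, and h is irreducible over Q (because 84 is not a perfect cube, so h has no rational root, and a monic cubic with no rational root is irreducible), g is also irreducible (irreducibility is preserved under the substitution x → x + 23). Hence m_α(x) = x^3 + 69x^2 + 1587x + 12083.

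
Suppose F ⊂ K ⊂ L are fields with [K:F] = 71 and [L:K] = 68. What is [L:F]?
[L:F] = 4828

The tower law says that for any tower of field extensions F ⊂ K ⊂ L with finite degrees, [L:F] = [L:K] · [K:F]. Here this gives [L:F] = 68 · 71 = 4828.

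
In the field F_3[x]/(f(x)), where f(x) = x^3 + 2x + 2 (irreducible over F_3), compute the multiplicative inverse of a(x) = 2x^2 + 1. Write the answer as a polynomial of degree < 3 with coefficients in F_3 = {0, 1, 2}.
a(x)^(-1) ≡ 2x (mod f(x))

Since f is irreducible over F_3, F_3[x]/(f) is a field and a(x) ≠ 0 has an inverse. Apply the extended Euclidean algorithm to f(x) and a(x) in F_3[x]: f(x) = (2x)·a(x) + (2). The last nonzero remainder is the constant 2 = gcd(f, a) in F_3. Back-substituting through the division chain expresses 2 = s(x)·a(x) + t(x)·f(x) with s(x) ≡ x (mod f), so (x)·a(x) ≡ 2 (mod f). Multiplying by 2^(-1) ≡ 2 in F_3 gives a(x)^(-1) ≡ 2·(x) ≡ 2x (mod f). Check: (2x^2 + 1)·(2x) = x^3 + 2x ≡ 1 (mod x^3 + 2x + 2).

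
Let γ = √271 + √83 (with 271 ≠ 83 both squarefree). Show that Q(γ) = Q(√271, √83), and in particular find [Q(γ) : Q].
[Q(γ) : Q] = 4 (equivalently, Q(γ) = Q(√271, √83))

Obviously Q(γ) ⊆ Q(√271, √83), and [Q(√271, √83):Q] = 4 (since 271, 83 are distinct squarefree integers > 1 with 22493 not a perfect square). To show equality we compute the minimal polynomial of γ. From γ = √271 + √83: γ^2 = 271 + 2√(22493) + 83 = 354 + 2√(22493), so γ^2 - 354 = 2√(22493); squaring, (γ^2 - 354)^2 = 4·22493, i.e. γ^4 - 708γ^2 + 125316 - 89972 = 0, i.e. γ^4 - 708γ^2 + 35344 = 0. So γ is a root of x^4 - 708x^2 + 35344. This polynomial is irreducible over Q: it has no rational root (each ±√271 ± √83 is irrational), and any factorization into two quadratics over Q would force √(22493) ∈ Q (pairing opposite roots) or √271, √83 ∈ Q (other pairings), all impossible. Hence [Q(γ):Q] = 4 = [Q(√271, √83):Q], so Q(γ) = Q(√271, √83).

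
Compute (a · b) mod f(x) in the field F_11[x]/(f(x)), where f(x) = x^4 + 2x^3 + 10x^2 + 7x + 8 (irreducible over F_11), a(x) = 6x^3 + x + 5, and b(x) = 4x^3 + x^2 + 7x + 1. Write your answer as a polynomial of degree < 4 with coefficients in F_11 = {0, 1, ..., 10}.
a · b ≡ 4x^3 + 4x^2 + 9x + 5 (mod f(x))

Multiply in F_11[x]: a(x)·b(x) = (6x^3 + x + 5)·(4x^3 + x^2 + 7x + 1) = 2x^6 + 6x^5 + 2x^4 + 5x^3 + x^2 + 3x + 5. This has degree ≥ 4, so divide by f(x) over F_11: 2x^6 + 6x^5 + 2x^4 + 5x^3 + x^2 + 3x + 5 = (2x^2 + 2x)·(x^4 + 2x^3 + 10x^2 + 7x + 8) + (4x^3 + 4x^2 + 9x + 5). Hence a·b ≡ 4x^3 + 4x^2 + 9x + 5 (mod f). (F_11[x]/(f) is a field with 11^4 = 14641 elements since f is irreducible of degree 4.)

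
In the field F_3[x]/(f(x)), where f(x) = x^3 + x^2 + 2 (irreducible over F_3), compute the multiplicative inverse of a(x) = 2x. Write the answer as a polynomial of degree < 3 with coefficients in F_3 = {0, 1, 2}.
a(x)^(-1) ≡ 2x^2 + 2x (mod f(x))

Since f is irreducible over F_3, F_3[x]/(f) is a field and a(x) ≠ 0 has an inverse. Apply the extended Euclidean algorithm to f(x) and a(x) in F_3[x]: f(x) = (2x^2 + 2x)·a(x) + (2). The last nonzero remainder is the constant 2 = gcd(f, a) in F_3. Back-substituting through the division chain expresses 2 = s(x)·a(x) + t(x)·f(x) with s(x) ≡ x^2 + x (mod f), so (x^2 + x)·a(x) ≡ 2 (mod f). Multiplying by 2^(-1) ≡ 2 in F_3 gives a(x)^(-1) ≡ 2·(x^2 + x) ≡ 2x^2 + 2x (mod f). Check: (2x)·(2x^2 + 2x) = x^3 + x^2 ≡ 1 (mod x^3 + x^2 + 2).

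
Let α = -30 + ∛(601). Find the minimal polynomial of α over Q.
m_α(x) = x^3 + 90x^2 + 2700x + 26399

Set β = α + 30 = ∛(601), so β^3 = 601. Then (α + 30)^3 - 601 = 0, i.e. α is a root of g(x) = (x + 30)^3 - 601 = x^3 + 90x^2 + 2700x + 26399. Since g(x) = h(x + 30) where h(x) = x^3 - 601, and h is irreducible over Q (because 601 is not a perfect cube, so h has no rational root, and a monic cubic with no rational root is irreducible), g is also irreducible (irreducibility is preserved under the substitution x → x + 30). Hence m_α(x) = x^3 + 90x^2 + 2700x + 26399.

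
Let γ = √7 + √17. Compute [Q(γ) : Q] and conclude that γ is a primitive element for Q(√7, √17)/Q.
[Q(γ) : Q] = 4 (equivalently, Q(γ) = Q(√7, √17))

Obviously Q(γ) ⊆ Q(√7, √17), and [Q(√7, √17):Q] = 4 (since 7, 17 are distinct squarefree integers > 1 with 119 not a perfect square). To show equality we compute the minimal polynomial of γ. From γ = √7 + √17: γ^2 = 7 + 2√(119) + 17 = 24 + 2√(119), so γ^2 - 24 = 2√(119); squaring, (γ^2 - 24)^2 = 4·119, i.e. γ^4 - 48γ^2 + 576 - 476 = 0, i.e. γ^4 - 48γ^2 + 100 = 0. So γ is a root of x^4 - 48x^2 + 100. This polynomial is irreducible over Q: it has no rational root (each ±√7 ± √17 is irrational), and any factorization into two quadratics over Q would force √(119) ∈ Q (pairing opposite roots) or √7, √17 ∈ Q (other pairings), all impossible. Hence [Q(γ):Q] = 4 = [Q(√7, √17):Q], so Q(γ) = Q(√7, √17).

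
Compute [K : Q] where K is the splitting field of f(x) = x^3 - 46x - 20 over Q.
[K : Q] = 6

By the rational root test, any rational root of the monic integer polynomial f(x) = x^3 - 46x - 20 must be an integer dividing the constant term -20, i.e. one of ±{1, 2, 4, 5, 10, 20}. Evaluating: f(1) = -65, f(-1) = 25, f(2) = -104, f(-2) = 64, f(4) = -140, f(-4) = 100, f(5) = -125, f(-5) = 85, f(10) = 520, f(-10) = -560, f(20) = 7060, f(-20) = -7100; none is 0, so f has no rational root and is therefore irreducible over Q (a cubic with no linear factor over a field is irreducible). For an irreducible cubic, the Galois group is A_3 or S_3 according as the discriminant disc(f) = -4a^3 - 27b^2 = -4·(-46)^3 - 27·(-20)^2 = 378544 is or is not a square in Q. Here disc(f) = 378544 is not a perfect square in Q, so the Galois group of f over Q is not contained in A_3 and must be all of S_3. The splitting field has degree |S_3| = 6 over Q, so [K : Q] = 6.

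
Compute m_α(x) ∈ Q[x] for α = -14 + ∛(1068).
m_α(x) = x^3 + 42x^2 + 588x + 1676

Set β = α + 14 = ∛(1068), so β^3 = 1068. Then (α + 14)^3 - 1068 = 0, i.e. α is a root of g(x) = (x + 14)^3 - 1068 = x^3 + 42x^2 + 588x + 1676. Since g(x) = h(x + 14) where h(x) = x^3 - 1068, and h is irreducible over Q (because 1068 is not a perfect cube, so h has no rational root, and a monic cubic with no rational root is irreducible), g is also irreducible (irreducibility is preserved under the substitution x → x + 14). Hence m_α(x) = x^3 + 42x^2 + 588x + 1676.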